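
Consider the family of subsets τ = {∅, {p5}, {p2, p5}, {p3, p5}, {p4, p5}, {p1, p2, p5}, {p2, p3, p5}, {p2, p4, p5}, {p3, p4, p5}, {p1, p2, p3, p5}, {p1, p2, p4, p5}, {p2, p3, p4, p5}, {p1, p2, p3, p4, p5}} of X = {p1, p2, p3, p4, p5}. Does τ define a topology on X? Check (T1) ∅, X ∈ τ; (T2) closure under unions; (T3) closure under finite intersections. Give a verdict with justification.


τ IS a topology on X.

Axiom (T1): ∅ ∈ τ? Yes; X ∈ τ? Yes.
Axiom (T2/T3): check pairwise unions and intersections of members of τ.
All pairwise intersections and unions checked — each lies in τ. Therefore τ satisfies (T1), (T2), (T3): it IS a topology on X.


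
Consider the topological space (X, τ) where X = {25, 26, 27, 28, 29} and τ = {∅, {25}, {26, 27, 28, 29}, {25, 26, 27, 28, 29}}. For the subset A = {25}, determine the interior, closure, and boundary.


int(A) = {25}, cl(A) = {25}, ∂A = ∅.

Closed sets in (X, τ) are complements of opens:
  closed(X, τ) = {∅, {25}, {26, 27, 28, 29}, {25, 26, 27, 28, 29}}.
int(A) = ⋃ {U ∈ τ : U ⊆ A}. Opens contained in A: ∅, {25}.
Taking the union of these: int(A) = {25}.
cl(A) = ⋂ {C closed : A ⊆ C}. Closed sets containing A: {25}, {25, 26, 27, 28, 29}.
Intersecting these: cl(A) = {25}.
∂A = cl(A) ∖ int(A) = {25} ∖ {25} = ∅.


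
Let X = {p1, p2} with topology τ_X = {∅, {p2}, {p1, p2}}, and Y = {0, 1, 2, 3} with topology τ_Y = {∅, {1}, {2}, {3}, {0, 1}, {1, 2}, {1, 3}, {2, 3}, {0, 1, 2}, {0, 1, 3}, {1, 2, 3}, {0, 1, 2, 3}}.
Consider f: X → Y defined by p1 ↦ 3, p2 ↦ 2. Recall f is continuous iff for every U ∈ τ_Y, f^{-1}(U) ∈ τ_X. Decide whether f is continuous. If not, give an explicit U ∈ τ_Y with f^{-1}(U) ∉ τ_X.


f is NOT continuous.

Compute f^{-1}(U) for each U ∈ τ_Y:
  U = ∅: f^{-1}(U) = ∅ ∈ τ_X ✓.
  U = {1}: f^{-1}(U) = ∅ ∈ τ_X ✓.
  U = {2}: f^{-1}(U) = {p2} ∈ τ_X ✓.
  U = {3}: f^{-1}(U) = {p1} ∉ τ_X ✗.
  U = {0, 1}: f^{-1}(U) = ∅ ∈ τ_X ✓.
  U = {1, 2}: f^{-1}(U) = {p2} ∈ τ_X ✓.
  U = {1, 3}: f^{-1}(U) = {p1} ∉ τ_X ✗.
  U = {2, 3}: f^{-1}(U) = {p1, p2} ∈ τ_X ✓.
  U = {0, 1, 2}: f^{-1}(U) = {p2} ∈ τ_X ✓.
  U = {0, 1, 3}: f^{-1}(U) = {p1} ∉ τ_X ✗.
  U = {1, 2, 3}: f^{-1}(U) = {p1, p2} ∈ τ_X ✓.
  U = {0, 1, 2, 3}: f^{-1}(U) = {p1, p2} ∈ τ_X ✓.
Found U = {3} with f^{-1}(U) = {p1} not in τ_X. Therefore f is NOT continuous.


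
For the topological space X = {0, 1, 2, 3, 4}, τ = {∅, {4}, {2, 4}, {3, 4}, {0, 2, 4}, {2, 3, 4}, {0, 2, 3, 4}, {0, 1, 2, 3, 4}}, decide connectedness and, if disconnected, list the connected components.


(X, τ) is connected.

Find clopen sets (U ∈ τ with X ∖ U ∈ τ):
  U = ∅, X ∖ U = {0, 1, 2, 3, 4} — both open, so U is clopen.
  U = {0, 1, 2, 3, 4}, X ∖ U = ∅ — both open, so U is clopen.
Only trivial clopens (∅ and X) exist, so (X, τ) is connected.
Compute connected components by grouping points that agree on all clopens:
  component: {0, 1, 2, 3, 4}


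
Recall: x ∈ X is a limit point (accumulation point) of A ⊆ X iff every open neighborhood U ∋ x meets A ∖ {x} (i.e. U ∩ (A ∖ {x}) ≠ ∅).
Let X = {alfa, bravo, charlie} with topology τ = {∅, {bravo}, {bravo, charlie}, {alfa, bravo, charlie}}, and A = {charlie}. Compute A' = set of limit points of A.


A' = {alfa}

For each x ∈ X, list the open sets U ∈ τ with x ∈ U, then check whether U ∩ (A ∖ {x}) ≠ ∅ for every such U.
  x = alfa: opens ∋ x are {alfa, bravo, charlie}; each meets A ∖ {alfa}, so x IS a limit point.
  x = bravo: open {bravo} ∋ x has {bravo} ∩ (A ∖ {bravo}) = ∅, so x is NOT a limit point.
  x = charlie: open {bravo, charlie} ∋ x has {bravo, charlie} ∩ (A ∖ {charlie}) = ∅, so x is NOT a limit point.
Collecting: A' = {alfa}.


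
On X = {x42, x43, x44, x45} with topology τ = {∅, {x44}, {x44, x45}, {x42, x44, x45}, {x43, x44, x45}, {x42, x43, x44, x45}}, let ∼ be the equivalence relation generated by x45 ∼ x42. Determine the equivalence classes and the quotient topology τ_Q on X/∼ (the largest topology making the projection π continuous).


X/∼ = {[x42=x45], [x43], [x44]}; |τ_Q| = 4.

Equivalence classes: [x42=x45], [x43], [x44].
Quotient map π: X → X/∼ sends x42 ↦ [x42=x45], x43 ↦ [x43], x44 ↦ [x44], x45 ↦ [x42=x45].
For each subset V ⊆ X/∼, compute π^{-1}(V) ⊆ X and check whether π^{-1}(V) ∈ τ. V is open in τ_Q iff π^{-1}(V) ∈ τ.
  V = {}: π^{-1}(V) = ∅ ∈ τ ✓.
  V = {[x42=x45]}: π^{-1}(V) = {x42, x45} ∉ τ ✗.
  V = {[x43]}: π^{-1}(V) = {x43} ∉ τ ✗.
  V = {[x42=x45], [x43]}: π^{-1}(V) = {x42, x43, x45} ∉ τ ✗.
  V = {[x44]}: π^{-1}(V) = {x44} ∈ τ ✓.
  V = {[x42=x45], [x44]}: π^{-1}(V) = {x42, x44, x45} ∈ τ ✓.
  V = {[x43], [x44]}: π^{-1}(V) = {x43, x44} ∉ τ ✗.
  V = {[x42=x45], [x43], [x44]}: π^{-1}(V) = {x42, x43, x44, x45} ∈ τ ✓.
Open sets in the quotient: τ_Q = {{}, {[x44]}, {[x42=x45], [x44]}, {[x42=x45], [x43], [x44]}} (4 elements).


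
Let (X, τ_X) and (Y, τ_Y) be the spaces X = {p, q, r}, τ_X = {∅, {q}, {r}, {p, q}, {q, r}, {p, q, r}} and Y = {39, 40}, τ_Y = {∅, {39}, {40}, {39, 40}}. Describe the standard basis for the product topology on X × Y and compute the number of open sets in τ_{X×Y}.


Basis B = {∅ × ∅, {q} × {39}, {q} × {40}, {r} × {39}, {r} × {40}, {p, q} × {39}, {p, q} × {40}, {q} × {39, 40}, {q, r} × {39}, {q, r} × {40}, {r} × {39, 40}, {p, q, r} × {39}, {p, q, r} × {40}, {p, q} × {39, 40}, {q, r} × {39, 40}, {p, q, r} × {39, 40}}; |τ_{X×Y}| = 36.

Enumerate products U × V with U ∈ τ_X, V ∈ τ_Y (deduplicated):
  ∅ × ∅ = {} (∅)
  {q} × {39} = {(q,39)}
  {q} × {40} = {(q,40)}
  {r} × {39} = {(r,39)}
  {r} × {40} = {(r,40)}
  {p, q} × {39} = {(p,39), (q,39)}
  {p, q} × {40} = {(p,40), (q,40)}
  {q} × {39, 40} = {(q,39), (q,40)}
  {q, r} × {39} = {(q,39), (r,39)}
  {q, r} × {40} = {(q,40), (r,40)}
  {r} × {39, 40} = {(r,39), (r,40)}
  {p, q, r} × {39} = {(p,39), (q,39), (r,39)}
  {p, q, r} × {40} = {(p,40), (q,40), (r,40)}
  {p, q} × {39, 40} = {(p,39), (p,40), (q,39), (q,40)}
  {q, r} × {39, 40} = {(q,39), (q,40), (r,39), (r,40)}
  {p, q, r} × {39, 40} = {(p,39), (p,40), (q,39), (q,40), (r,39), (r,40)}
These 16 distinct sets form the basis B.
Close under arbitrary unions to get τ_{X×Y}; counting gives |τ_{X×Y}| = 36.


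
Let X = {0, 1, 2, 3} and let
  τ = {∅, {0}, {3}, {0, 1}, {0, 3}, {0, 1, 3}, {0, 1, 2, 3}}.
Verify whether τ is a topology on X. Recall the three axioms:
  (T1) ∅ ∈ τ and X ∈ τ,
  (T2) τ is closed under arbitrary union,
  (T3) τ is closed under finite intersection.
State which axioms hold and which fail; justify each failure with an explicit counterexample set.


τ IS a topology on X.

Axiom (T1): ∅ ∈ τ? Yes; X ∈ τ? Yes.
Axiom (T2/T3): check pairwise unions and intersections of members of τ.
All pairwise intersections and unions checked — each lies in τ. Therefore τ satisfies (T1), (T2), (T3): it IS a topology on X.


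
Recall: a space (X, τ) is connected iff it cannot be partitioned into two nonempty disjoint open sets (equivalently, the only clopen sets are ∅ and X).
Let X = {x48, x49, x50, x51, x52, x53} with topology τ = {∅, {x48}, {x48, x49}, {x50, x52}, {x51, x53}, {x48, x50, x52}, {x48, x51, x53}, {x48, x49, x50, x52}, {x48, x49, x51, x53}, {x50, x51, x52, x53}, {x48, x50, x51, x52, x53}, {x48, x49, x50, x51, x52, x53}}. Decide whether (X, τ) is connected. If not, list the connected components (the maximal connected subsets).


(X, τ) is disconnected; components = [{x48, x49}, {x50, x52}, {x51, x53}].

Find clopen sets (U ∈ τ with X ∖ U ∈ τ):
  U = ∅, X ∖ U = {x48, x49, x50, x51, x52, x53} — both open, so U is clopen.
  U = {x48, x49}, X ∖ U = {x50, x51, x52, x53} — both open, so U is clopen.
  U = {x50, x52}, X ∖ U = {x48, x49, x51, x53} — both open, so U is clopen.
  U = {x51, x53}, X ∖ U = {x48, x49, x50, x52} — both open, so U is clopen.
  U = {x48, x49, x50, x52}, X ∖ U = {x51, x53} — both open, so U is clopen.
  U = {x48, x49, x51, x53}, X ∖ U = {x50, x52} — both open, so U is clopen.
  U = {x50, x51, x52, x53}, X ∖ U = {x48, x49} — both open, so U is clopen.
  U = {x48, x49, x50, x51, x52, x53}, X ∖ U = ∅ — both open, so U is clopen.
Nontrivial clopen(s) exist: e.g. {x48, x49}. So (X, τ) is disconnected.
Compute connected components by grouping points that agree on all clopens:
  component: {x48, x49}
  component: {x50, x52}
  component: {x51, x53}


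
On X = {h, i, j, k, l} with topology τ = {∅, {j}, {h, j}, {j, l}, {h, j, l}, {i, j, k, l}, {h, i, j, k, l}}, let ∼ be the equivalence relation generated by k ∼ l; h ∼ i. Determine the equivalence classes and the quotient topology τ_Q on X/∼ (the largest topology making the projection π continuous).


X/∼ = {[h=i], [j], [k=l]}; |τ_Q| = 3.

Equivalence classes: [h=i], [j], [k=l].
Quotient map π: X → X/∼ sends h ↦ [h=i], i ↦ [h=i], j ↦ [j], k ↦ [k=l], l ↦ [k=l].
For each subset V ⊆ X/∼, compute π^{-1}(V) ⊆ X and check whether π^{-1}(V) ∈ τ. V is open in τ_Q iff π^{-1}(V) ∈ τ.
  V = {}: π^{-1}(V) = ∅ ∈ τ ✓.
  V = {[h=i]}: π^{-1}(V) = {h, i} ∉ τ ✗.
  V = {[j]}: π^{-1}(V) = {j} ∈ τ ✓.
  V = {[h=i], [j]}: π^{-1}(V) = {h, i, j} ∉ τ ✗.
  V = {[k=l]}: π^{-1}(V) = {k, l} ∉ τ ✗.
  V = {[h=i], [k=l]}: π^{-1}(V) = {h, i, k, l} ∉ τ ✗.
  V = {[j], [k=l]}: π^{-1}(V) = {j, k, l} ∉ τ ✗.
  V = {[h=i], [j], [k=l]}: π^{-1}(V) = {h, i, j, k, l} ∈ τ ✓.
Open sets in the quotient: τ_Q = {{}, {[j]}, {[h=i], [j], [k=l]}} (3 elements).


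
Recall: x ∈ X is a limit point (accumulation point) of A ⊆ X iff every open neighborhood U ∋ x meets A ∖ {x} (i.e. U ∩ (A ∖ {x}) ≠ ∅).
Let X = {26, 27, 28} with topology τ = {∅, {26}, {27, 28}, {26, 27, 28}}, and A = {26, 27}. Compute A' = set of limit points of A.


A' = {28}

For each x ∈ X, list the open sets U ∈ τ with x ∈ U, then check whether U ∩ (A ∖ {x}) ≠ ∅ for every such U.
  x = 26: open {26} ∋ x has {26} ∩ (A ∖ {26}) = ∅, so x is NOT a limit point.
  x = 27: open {27, 28} ∋ x has {27, 28} ∩ (A ∖ {27}) = ∅, so x is NOT a limit point.
  x = 28: opens ∋ x are {27, 28}, {26, 27, 28}; each meets A ∖ {28}, so x IS a limit point.
Collecting: A' = {28}.


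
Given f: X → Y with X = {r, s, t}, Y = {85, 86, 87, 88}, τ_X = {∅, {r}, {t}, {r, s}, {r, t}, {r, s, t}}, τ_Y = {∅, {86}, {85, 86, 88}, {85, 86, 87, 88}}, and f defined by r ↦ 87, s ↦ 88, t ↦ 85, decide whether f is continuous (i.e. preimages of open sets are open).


f is NOT continuous.

Compute f^{-1}(U) for each U ∈ τ_Y:
  U = ∅: f^{-1}(U) = ∅ ∈ τ_X ✓.
  U = {86}: f^{-1}(U) = ∅ ∈ τ_X ✓.
  U = {85, 86, 88}: f^{-1}(U) = {s, t} ∉ τ_X ✗.
  U = {85, 86, 87, 88}: f^{-1}(U) = {r, s, t} ∈ τ_X ✓.
Found U = {85, 86, 88} with f^{-1}(U) = {s, t} not in τ_X. Therefore f is NOT continuous.


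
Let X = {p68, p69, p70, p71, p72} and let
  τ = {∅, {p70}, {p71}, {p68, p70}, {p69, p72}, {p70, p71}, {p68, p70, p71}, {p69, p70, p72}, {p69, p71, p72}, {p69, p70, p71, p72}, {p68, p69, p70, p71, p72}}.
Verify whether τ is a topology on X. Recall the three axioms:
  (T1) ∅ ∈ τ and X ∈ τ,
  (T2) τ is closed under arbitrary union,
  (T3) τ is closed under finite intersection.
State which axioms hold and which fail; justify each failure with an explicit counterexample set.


τ is NOT a topology on X.

Axiom (T1): ∅ ∈ τ? Yes; X ∈ τ? Yes.
Axiom (T2/T3): check pairwise unions and intersections of members of τ.
Counterexample for (T2): {p68, p70} ∪ {p69, p72} = {p68, p69, p70, p72} ∉ τ. Therefore τ is NOT a topology.


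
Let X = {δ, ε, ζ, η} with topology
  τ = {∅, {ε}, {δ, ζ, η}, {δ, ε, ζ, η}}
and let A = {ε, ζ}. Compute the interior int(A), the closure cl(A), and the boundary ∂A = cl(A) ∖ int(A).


int(A) = {ε}, cl(A) = {δ, ε, ζ, η}, ∂A = {δ, ζ, η}.

Closed sets in (X, τ) are complements of opens:
  closed(X, τ) = {∅, {ε}, {δ, ζ, η}, {δ, ε, ζ, η}}.
int(A) = ⋃ {U ∈ τ : U ⊆ A}. Opens contained in A: ∅, {ε}.
Taking the union of these: int(A) = {ε}.
cl(A) = ⋂ {C closed : A ⊆ C}. Closed sets containing A: {δ, ε, ζ, η}.
Intersecting these: cl(A) = {δ, ε, ζ, η}.
∂A = cl(A) ∖ int(A) = {δ, ε, ζ, η} ∖ {ε} = {δ, ζ, η}.


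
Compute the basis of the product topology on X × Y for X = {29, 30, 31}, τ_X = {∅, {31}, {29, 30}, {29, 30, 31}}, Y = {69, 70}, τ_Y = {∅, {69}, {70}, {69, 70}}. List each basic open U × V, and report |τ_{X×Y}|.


Basis B = {∅ × ∅, {31} × {69}, {31} × {70}, {29, 30} × {69}, {29, 30} × {70}, {31} × {69, 70}, {29, 30, 31} × {69}, {29, 30, 31} × {70}, {29, 30} × {69, 70}, {29, 30, 31} × {69, 70}}; |τ_{X×Y}| = 16.

Enumerate products U × V with U ∈ τ_X, V ∈ τ_Y (deduplicated):
  ∅ × ∅ = {} (∅)
  {31} × {69} = {(31,69)}
  {31} × {70} = {(31,70)}
  {29, 30} × {69} = {(29,69), (30,69)}
  {29, 30} × {70} = {(29,70), (30,70)}
  {31} × {69, 70} = {(31,69), (31,70)}
  {29, 30, 31} × {69} = {(29,69), (30,69), (31,69)}
  {29, 30, 31} × {70} = {(29,70), (30,70), (31,70)}
  {29, 30} × {69, 70} = {(29,69), (29,70), (30,69), (30,70)}
  {29, 30, 31} × {69, 70} = {(29,69), (29,70), (30,69), (30,70), (31,69), (31,70)}
These 10 distinct sets form the basis B.
Close under arbitrary unions to get τ_{X×Y}; counting gives |τ_{X×Y}| = 16.


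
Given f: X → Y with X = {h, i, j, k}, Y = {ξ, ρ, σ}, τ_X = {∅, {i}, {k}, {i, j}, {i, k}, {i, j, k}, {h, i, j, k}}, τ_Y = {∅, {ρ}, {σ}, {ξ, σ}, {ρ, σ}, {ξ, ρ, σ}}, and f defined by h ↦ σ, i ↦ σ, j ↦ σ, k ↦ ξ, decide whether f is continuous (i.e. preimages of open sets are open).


f is NOT continuous.

Compute f^{-1}(U) for each U ∈ τ_Y:
  U = ∅: f^{-1}(U) = ∅ ∈ τ_X ✓.
  U = {ρ}: f^{-1}(U) = ∅ ∈ τ_X ✓.
  U = {σ}: f^{-1}(U) = {h, i, j} ∉ τ_X ✗.
  U = {ξ, σ}: f^{-1}(U) = {h, i, j, k} ∈ τ_X ✓.
  U = {ρ, σ}: f^{-1}(U) = {h, i, j} ∉ τ_X ✗.
  U = {ξ, ρ, σ}: f^{-1}(U) = {h, i, j, k} ∈ τ_X ✓.
Found U = {σ} with f^{-1}(U) = {h, i, j} not in τ_X. Therefore f is NOT continuous.


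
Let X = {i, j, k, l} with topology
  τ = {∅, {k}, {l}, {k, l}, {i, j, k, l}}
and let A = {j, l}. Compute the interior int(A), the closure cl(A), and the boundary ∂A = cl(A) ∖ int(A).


int(A) = {l}, cl(A) = {i, j, l}, ∂A = {i, j}.

Closed sets in (X, τ) are complements of opens:
  closed(X, τ) = {∅, {i, j}, {i, j, k}, {i, j, l}, {i, j, k, l}}.
int(A) = ⋃ {U ∈ τ : U ⊆ A}. Opens contained in A: ∅, {l}.
Taking the union of these: int(A) = {l}.
cl(A) = ⋂ {C closed : A ⊆ C}. Closed sets containing A: {i, j, l}, {i, j, k, l}.
Intersecting these: cl(A) = {i, j, l}.
∂A = cl(A) ∖ int(A) = {i, j, l} ∖ {l} = {i, j}.


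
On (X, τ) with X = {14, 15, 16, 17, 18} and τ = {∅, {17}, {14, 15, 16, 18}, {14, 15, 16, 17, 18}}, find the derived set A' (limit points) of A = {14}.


A' = {15, 16, 18}

For each x ∈ X, list the open sets U ∈ τ with x ∈ U, then check whether U ∩ (A ∖ {x}) ≠ ∅ for every such U.
  x = 14: open {14, 15, 16, 18} ∋ x has {14, 15, 16, 18} ∩ (A ∖ {14}) = ∅, so x is NOT a limit point.
  x = 15: opens ∋ x are {14, 15, 16, 18}, {14, 15, 16, 17, 18}; each meets A ∖ {15}, so x IS a limit point.
  x = 16: opens ∋ x are {14, 15, 16, 18}, {14, 15, 16, 17, 18}; each meets A ∖ {16}, so x IS a limit point.
  x = 17: open {17} ∋ x has {17} ∩ (A ∖ {17}) = ∅, so x is NOT a limit point.
  x = 18: opens ∋ x are {14, 15, 16, 18}, {14, 15, 16, 17, 18}; each meets A ∖ {18}, so x IS a limit point.
Collecting: A' = {15, 16, 18}.


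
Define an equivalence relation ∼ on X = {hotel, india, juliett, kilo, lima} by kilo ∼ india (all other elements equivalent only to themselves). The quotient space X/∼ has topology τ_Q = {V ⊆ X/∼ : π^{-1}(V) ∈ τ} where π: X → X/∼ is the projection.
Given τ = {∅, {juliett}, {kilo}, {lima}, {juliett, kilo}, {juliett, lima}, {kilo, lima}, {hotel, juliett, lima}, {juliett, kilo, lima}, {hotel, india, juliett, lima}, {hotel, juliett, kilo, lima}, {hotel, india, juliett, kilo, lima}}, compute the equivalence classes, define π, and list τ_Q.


X/∼ = {[hotel], [india=kilo], [juliett], [lima]}; |τ_Q| = 6.

Equivalence classes: [hotel], [india=kilo], [juliett], [lima].
Quotient map π: X → X/∼ sends hotel ↦ [hotel], india ↦ [india=kilo], juliett ↦ [juliett], kilo ↦ [india=kilo], lima ↦ [lima].
For each subset V ⊆ X/∼, compute π^{-1}(V) ⊆ X and check whether π^{-1}(V) ∈ τ. V is open in τ_Q iff π^{-1}(V) ∈ τ.
  V = {}: π^{-1}(V) = ∅ ∈ τ ✓.
  V = {[hotel]}: π^{-1}(V) = {hotel} ∉ τ ✗.
  V = {[india=kilo]}: π^{-1}(V) = {india, kilo} ∉ τ ✗.
  V = {[hotel], [india=kilo]}: π^{-1}(V) = {hotel, india, kilo} ∉ τ ✗.
  V = {[juliett]}: π^{-1}(V) = {juliett} ∈ τ ✓.
  V = {[hotel], [juliett]}: π^{-1}(V) = {hotel, juliett} ∉ τ ✗.
  V = {[india=kilo], [juliett]}: π^{-1}(V) = {india, juliett, kilo} ∉ τ ✗.
  V = {[hotel], [india=kilo], [juliett]}: π^{-1}(V) = {hotel, india, juliett, kilo} ∉ τ ✗.
  V = {[lima]}: π^{-1}(V) = {lima} ∈ τ ✓.
  V = {[hotel], [lima]}: π^{-1}(V) = {hotel, lima} ∉ τ ✗.
  V = {[india=kilo], [lima]}: π^{-1}(V) = {india, kilo, lima} ∉ τ ✗.
  V = {[hotel], [india=kilo], [lima]}: π^{-1}(V) = {hotel, india, kilo, lima} ∉ τ ✗.
  V = {[juliett], [lima]}: π^{-1}(V) = {juliett, lima} ∈ τ ✓.
  V = {[hotel], [juliett], [lima]}: π^{-1}(V) = {hotel, juliett, lima} ∈ τ ✓.
  V = {[india=kilo], [juliett], [lima]}: π^{-1}(V) = {india, juliett, kilo, lima} ∉ τ ✗.
  V = {[hotel], [india=kilo], [juliett], [lima]}: π^{-1}(V) = {hotel, india, juliett, kilo, lima} ∈ τ ✓.
Open sets in the quotient: τ_Q = {{}, {[juliett]}, {[lima]}, {[juliett], [lima]}, {[hotel], [juliett], [lima]}, {[hotel], [india=kilo], [juliett], [lima]}} (6 elements).


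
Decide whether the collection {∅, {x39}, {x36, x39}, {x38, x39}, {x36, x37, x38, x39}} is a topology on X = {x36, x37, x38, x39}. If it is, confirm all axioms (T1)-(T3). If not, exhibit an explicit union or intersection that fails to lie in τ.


τ is NOT a topology on X.

Axiom (T1): ∅ ∈ τ? Yes; X ∈ τ? Yes.
Axiom (T2/T3): check pairwise unions and intersections of members of τ.
Counterexample for (T2): {x36, x39} ∪ {x38, x39} = {x36, x38, x39} ∉ τ. Therefore τ is NOT a topology.


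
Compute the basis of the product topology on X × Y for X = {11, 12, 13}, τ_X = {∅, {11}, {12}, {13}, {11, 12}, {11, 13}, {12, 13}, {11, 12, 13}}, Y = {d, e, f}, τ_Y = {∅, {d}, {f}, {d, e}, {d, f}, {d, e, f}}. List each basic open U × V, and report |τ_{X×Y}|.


Basis B = {∅ × ∅, {11} × {d}, {11} × {f}, {12} × {d}, {12} × {f}, {13} × {d}, {13} × {f}, {11} × {d, e}, {11} × {d, f}, {11, 12} × {d}, {11, 13} × {d}, {11, 12} × {f}, {11, 13} × {f}, {12} × {d, e}, {12} × {d, f}, {12, 13} × {d}, {12, 13} × {f}, {13} × {d, e}, {13} × {d, f}, {11} × {d, e, f}, {11, 12, 13} × {d}, {11, 12, 13} × {f}, {12} × {d, e, f}, {13} × {d, e, f}, {11, 12} × {d, e}, {11, 13} × {d, e}, {11, 12} × {d, f}, {11, 13} × {d, f}, {12, 13} × {d, e}, {12, 13} × {d, f}, {11, 12} × {d, e, f}, {11, 13} × {d, e, f}, {11, 12, 13} × {d, e}, {11, 12, 13} × {d, f}, {12, 13} × {d, e, f}, {11, 12, 13} × {d, e, f}}; |τ_{X×Y}| = 216.

Enumerate products U × V with U ∈ τ_X, V ∈ τ_Y (deduplicated):
  ∅ × ∅ = {} (∅)
  {11} × {d} = {(11,d)}
  {11} × {f} = {(11,f)}
  {12} × {d} = {(12,d)}
  {12} × {f} = {(12,f)}
  {13} × {d} = {(13,d)}
  {13} × {f} = {(13,f)}
  {11} × {d, e} = {(11,d), (11,e)}
  {11} × {d, f} = {(11,d), (11,f)}
  {11, 12} × {d} = {(11,d), (12,d)}
  {11, 13} × {d} = {(11,d), (13,d)}
  {11, 12} × {f} = {(11,f), (12,f)}
  {11, 13} × {f} = {(11,f), (13,f)}
  {12} × {d, e} = {(12,d), (12,e)}
  {12} × {d, f} = {(12,d), (12,f)}
  {12, 13} × {d} = {(12,d), (13,d)}
  {12, 13} × {f} = {(12,f), (13,f)}
  {13} × {d, e} = {(13,d), (13,e)}
  {13} × {d, f} = {(13,d), (13,f)}
  {11} × {d, e, f} = {(11,d), (11,e), (11,f)}
  {11, 12, 13} × {d} = {(11,d), (12,d), (13,d)}
  {11, 12, 13} × {f} = {(11,f), (12,f), (13,f)}
  {12} × {d, e, f} = {(12,d), (12,e), (12,f)}
  {13} × {d, e, f} = {(13,d), (13,e), (13,f)}
  {11, 12} × {d, e} = {(11,d), (11,e), (12,d), (12,e)}
  {11, 13} × {d, e} = {(11,d), (11,e), (13,d), (13,e)}
  {11, 12} × {d, f} = {(11,d), (11,f), (12,d), (12,f)}
  {11, 13} × {d, f} = {(11,d), (11,f), (13,d), (13,f)}
  {12, 13} × {d, e} = {(12,d), (12,e), (13,d), (13,e)}
  {12, 13} × {d, f} = {(12,d), (12,f), (13,d), (13,f)}
  {11, 12} × {d, e, f} = {(11,d), (11,e), (11,f), (12,d), (12,e), (12,f)}
  {11, 13} × {d, e, f} = {(11,d), (11,e), (11,f), (13,d), (13,e), (13,f)}
  {11, 12, 13} × {d, e} = {(11,d), (11,e), (12,d), (12,e), (13,d), (13,e)}
  {11, 12, 13} × {d, f} = {(11,d), (11,f), (12,d), (12,f), (13,d), (13,f)}
  {12, 13} × {d, e, f} = {(12,d), (12,e), (12,f), (13,d), (13,e), (13,f)}
  {11, 12, 13} × {d, e, f} = {(11,d), (11,e), (11,f), (12,d), (12,e), (12,f), (13,d), (13,e), (13,f)}
These 36 distinct sets form the basis B.
Close under arbitrary unions to get τ_{X×Y}; counting gives |τ_{X×Y}| = 216.


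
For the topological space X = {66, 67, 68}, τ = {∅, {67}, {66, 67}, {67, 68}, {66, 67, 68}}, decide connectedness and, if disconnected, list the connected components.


(X, τ) is connected.

Find clopen sets (U ∈ τ with X ∖ U ∈ τ):
  U = ∅, X ∖ U = {66, 67, 68} — both open, so U is clopen.
  U = {66, 67, 68}, X ∖ U = ∅ — both open, so U is clopen.
Only trivial clopens (∅ and X) exist, so (X, τ) is connected.
Compute connected components by grouping points that agree on all clopens:
  component: {66, 67, 68}


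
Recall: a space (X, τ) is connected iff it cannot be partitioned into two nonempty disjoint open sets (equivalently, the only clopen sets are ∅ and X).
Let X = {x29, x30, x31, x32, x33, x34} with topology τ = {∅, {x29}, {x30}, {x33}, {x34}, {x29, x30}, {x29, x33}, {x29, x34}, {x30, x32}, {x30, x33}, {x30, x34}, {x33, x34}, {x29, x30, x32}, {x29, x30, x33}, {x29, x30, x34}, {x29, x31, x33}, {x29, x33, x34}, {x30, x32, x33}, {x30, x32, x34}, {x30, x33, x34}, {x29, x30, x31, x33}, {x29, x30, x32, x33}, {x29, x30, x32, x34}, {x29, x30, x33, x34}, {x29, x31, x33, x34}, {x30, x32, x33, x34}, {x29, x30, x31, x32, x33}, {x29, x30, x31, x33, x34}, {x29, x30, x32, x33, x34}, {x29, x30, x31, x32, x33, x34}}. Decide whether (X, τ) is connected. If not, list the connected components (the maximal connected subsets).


(X, τ) is disconnected; components = [{x34}, {x30, x32}, {x29, x31, x33}].

Find clopen sets (U ∈ τ with X ∖ U ∈ τ):
  U = ∅, X ∖ U = {x29, x30, x31, x32, x33, x34} — both open, so U is clopen.
  U = {x34}, X ∖ U = {x29, x30, x31, x32, x33} — both open, so U is clopen.
  U = {x30, x32}, X ∖ U = {x29, x31, x33, x34} — both open, so U is clopen.
  U = {x29, x31, x33}, X ∖ U = {x30, x32, x34} — both open, so U is clopen.
  U = {x30, x32, x34}, X ∖ U = {x29, x31, x33} — both open, so U is clopen.
  U = {x29, x31, x33, x34}, X ∖ U = {x30, x32} — both open, so U is clopen.
  U = {x29, x30, x31, x32, x33}, X ∖ U = {x34} — both open, so U is clopen.
  U = {x29, x30, x31, x32, x33, x34}, X ∖ U = ∅ — both open, so U is clopen.
Nontrivial clopen(s) exist: e.g. {x29, x30, x31, x32, x33}. So (X, τ) is disconnected.
Compute connected components by grouping points that agree on all clopens:
  component: {x34}
  component: {x30, x32}
  component: {x29, x31, x33}


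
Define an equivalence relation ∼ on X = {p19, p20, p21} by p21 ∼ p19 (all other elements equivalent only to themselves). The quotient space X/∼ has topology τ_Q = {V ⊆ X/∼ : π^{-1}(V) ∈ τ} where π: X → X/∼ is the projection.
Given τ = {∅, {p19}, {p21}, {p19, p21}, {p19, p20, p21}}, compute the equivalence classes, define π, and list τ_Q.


X/∼ = {[p19=p21], [p20]}; |τ_Q| = 3.

Equivalence classes: [p19=p21], [p20].
Quotient map π: X → X/∼ sends p19 ↦ [p19=p21], p20 ↦ [p20], p21 ↦ [p19=p21].
For each subset V ⊆ X/∼, compute π^{-1}(V) ⊆ X and check whether π^{-1}(V) ∈ τ. V is open in τ_Q iff π^{-1}(V) ∈ τ.
  V = {}: π^{-1}(V) = ∅ ∈ τ ✓.
  V = {[p19=p21]}: π^{-1}(V) = {p19, p21} ∈ τ ✓.
  V = {[p20]}: π^{-1}(V) = {p20} ∉ τ ✗.
  V = {[p19=p21], [p20]}: π^{-1}(V) = {p19, p20, p21} ∈ τ ✓.
Open sets in the quotient: τ_Q = {{}, {[p19=p21]}, {[p19=p21], [p20]}} (3 elements).


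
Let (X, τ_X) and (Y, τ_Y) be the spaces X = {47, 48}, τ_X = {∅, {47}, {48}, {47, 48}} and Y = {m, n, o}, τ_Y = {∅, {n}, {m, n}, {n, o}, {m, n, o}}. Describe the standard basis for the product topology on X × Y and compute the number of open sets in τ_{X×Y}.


Basis B = {∅ × ∅, {47} × {n}, {48} × {n}, {47} × {m, n}, {47} × {n, o}, {47, 48} × {n}, {48} × {m, n}, {48} × {n, o}, {47} × {m, n, o}, {48} × {m, n, o}, {47, 48} × {m, n}, {47, 48} × {n, o}, {47, 48} × {m, n, o}}; |τ_{X×Y}| = 25.

Enumerate products U × V with U ∈ τ_X, V ∈ τ_Y (deduplicated):
  ∅ × ∅ = {} (∅)
  {47} × {n} = {(47,n)}
  {48} × {n} = {(48,n)}
  {47} × {m, n} = {(47,m), (47,n)}
  {47} × {n, o} = {(47,n), (47,o)}
  {47, 48} × {n} = {(47,n), (48,n)}
  {48} × {m, n} = {(48,m), (48,n)}
  {48} × {n, o} = {(48,n), (48,o)}
  {47} × {m, n, o} = {(47,m), (47,n), (47,o)}
  {48} × {m, n, o} = {(48,m), (48,n), (48,o)}
  {47, 48} × {m, n} = {(47,m), (47,n), (48,m), (48,n)}
  {47, 48} × {n, o} = {(47,n), (47,o), (48,n), (48,o)}
  {47, 48} × {m, n, o} = {(47,m), (47,n), (47,o), (48,m), (48,n), (48,o)}
These 13 distinct sets form the basis B.
Close under arbitrary unions to get τ_{X×Y}; counting gives |τ_{X×Y}| = 25.


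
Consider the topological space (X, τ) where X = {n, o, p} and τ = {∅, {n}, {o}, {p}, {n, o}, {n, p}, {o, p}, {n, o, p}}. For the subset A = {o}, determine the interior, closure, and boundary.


int(A) = {o}, cl(A) = {o}, ∂A = ∅.

Closed sets in (X, τ) are complements of opens:
  closed(X, τ) = {∅, {n}, {o}, {p}, {n, o}, {n, p}, {o, p}, {n, o, p}}.
int(A) = ⋃ {U ∈ τ : U ⊆ A}. Opens contained in A: ∅, {o}.
Taking the union of these: int(A) = {o}.
cl(A) = ⋂ {C closed : A ⊆ C}. Closed sets containing A: {o}, {n, o}, {o, p}, {n, o, p}.
Intersecting these: cl(A) = {o}.
∂A = cl(A) ∖ int(A) = {o} ∖ {o} = ∅.


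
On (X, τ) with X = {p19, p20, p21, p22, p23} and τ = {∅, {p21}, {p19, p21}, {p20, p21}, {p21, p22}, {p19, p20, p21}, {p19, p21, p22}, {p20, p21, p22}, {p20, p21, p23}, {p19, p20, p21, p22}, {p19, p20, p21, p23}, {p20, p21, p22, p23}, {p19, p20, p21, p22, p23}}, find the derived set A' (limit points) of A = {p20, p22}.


A' = {p23}

For each x ∈ X, list the open sets U ∈ τ with x ∈ U, then check whether U ∩ (A ∖ {x}) ≠ ∅ for every such U.
  x = p19: open {p19, p21} ∋ x has {p19, p21} ∩ (A ∖ {p19}) = ∅, so x is NOT a limit point.
  x = p20: open {p20, p21} ∋ x has {p20, p21} ∩ (A ∖ {p20}) = ∅, so x is NOT a limit point.
  x = p21: open {p21} ∋ x has {p21} ∩ (A ∖ {p21}) = ∅, so x is NOT a limit point.
  x = p22: open {p21, p22} ∋ x has {p21, p22} ∩ (A ∖ {p22}) = ∅, so x is NOT a limit point.
  x = p23: opens ∋ x are {p20, p21, p23}, {p19, p20, p21, p23}, {p20, p21, p22, p23}, {p19, p20, p21, p22, p23}; each meets A ∖ {p23}, so x IS a limit point.
Collecting: A' = {p23}.


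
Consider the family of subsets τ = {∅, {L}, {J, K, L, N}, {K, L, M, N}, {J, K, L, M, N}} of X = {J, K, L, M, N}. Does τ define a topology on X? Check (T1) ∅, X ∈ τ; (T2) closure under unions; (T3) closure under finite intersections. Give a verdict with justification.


τ is NOT a topology on X.

Axiom (T1): ∅ ∈ τ? Yes; X ∈ τ? Yes.
Axiom (T2/T3): check pairwise unions and intersections of members of τ.
Counterexample for (T3): {J, K, L, N} ∩ {K, L, M, N} = {K, L, N} ∉ τ. Therefore τ is NOT a topology.


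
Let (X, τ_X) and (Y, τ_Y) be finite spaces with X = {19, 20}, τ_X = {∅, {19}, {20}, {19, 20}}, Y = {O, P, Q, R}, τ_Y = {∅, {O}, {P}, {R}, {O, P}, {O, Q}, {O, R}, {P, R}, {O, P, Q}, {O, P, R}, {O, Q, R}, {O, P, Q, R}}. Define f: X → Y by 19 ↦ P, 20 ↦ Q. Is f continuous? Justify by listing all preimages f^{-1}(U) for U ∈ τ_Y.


f IS continuous.

Compute f^{-1}(U) for each U ∈ τ_Y:
  U = ∅: f^{-1}(U) = ∅ ∈ τ_X ✓.
  U = {O}: f^{-1}(U) = ∅ ∈ τ_X ✓.
  U = {P}: f^{-1}(U) = {19} ∈ τ_X ✓.
  U = {R}: f^{-1}(U) = ∅ ∈ τ_X ✓.
  U = {O, P}: f^{-1}(U) = {19} ∈ τ_X ✓.
  U = {O, Q}: f^{-1}(U) = {20} ∈ τ_X ✓.
  U = {O, R}: f^{-1}(U) = ∅ ∈ τ_X ✓.
  U = {P, R}: f^{-1}(U) = {19} ∈ τ_X ✓.
  U = {O, P, Q}: f^{-1}(U) = {19, 20} ∈ τ_X ✓.
  U = {O, P, R}: f^{-1}(U) = {19} ∈ τ_X ✓.
  U = {O, Q, R}: f^{-1}(U) = {20} ∈ τ_X ✓.
  U = {O, P, Q, R}: f^{-1}(U) = {19, 20} ∈ τ_X ✓.
Every preimage lies in τ_X, so f IS continuous.


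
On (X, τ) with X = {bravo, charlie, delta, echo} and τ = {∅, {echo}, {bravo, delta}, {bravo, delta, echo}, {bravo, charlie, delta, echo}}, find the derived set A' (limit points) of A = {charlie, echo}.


A' = {charlie}

For each x ∈ X, list the open sets U ∈ τ with x ∈ U, then check whether U ∩ (A ∖ {x}) ≠ ∅ for every such U.
  x = bravo: open {bravo, delta} ∋ x has {bravo, delta} ∩ (A ∖ {bravo}) = ∅, so x is NOT a limit point.
  x = charlie: opens ∋ x are {bravo, charlie, delta, echo}; each meets A ∖ {charlie}, so x IS a limit point.
  x = delta: open {bravo, delta} ∋ x has {bravo, delta} ∩ (A ∖ {delta}) = ∅, so x is NOT a limit point.
  x = echo: open {echo} ∋ x has {echo} ∩ (A ∖ {echo}) = ∅, so x is NOT a limit point.
Collecting: A' = {charlie}.


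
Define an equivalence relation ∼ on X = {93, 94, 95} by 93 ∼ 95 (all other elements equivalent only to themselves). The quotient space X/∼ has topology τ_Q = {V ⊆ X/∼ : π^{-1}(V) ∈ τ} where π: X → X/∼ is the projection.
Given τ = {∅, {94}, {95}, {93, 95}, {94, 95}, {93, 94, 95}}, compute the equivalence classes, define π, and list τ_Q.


X/∼ = {[93=95], [94]}; |τ_Q| = 4.

Equivalence classes: [93=95], [94].
Quotient map π: X → X/∼ sends 93 ↦ [93=95], 94 ↦ [94], 95 ↦ [93=95].
For each subset V ⊆ X/∼, compute π^{-1}(V) ⊆ X and check whether π^{-1}(V) ∈ τ. V is open in τ_Q iff π^{-1}(V) ∈ τ.
  V = {}: π^{-1}(V) = ∅ ∈ τ ✓.
  V = {[93=95]}: π^{-1}(V) = {93, 95} ∈ τ ✓.
  V = {[94]}: π^{-1}(V) = {94} ∈ τ ✓.
  V = {[93=95], [94]}: π^{-1}(V) = {93, 94, 95} ∈ τ ✓.
Open sets in the quotient: τ_Q = {{}, {[93=95]}, {[94]}, {[93=95], [94]}} (4 elements).


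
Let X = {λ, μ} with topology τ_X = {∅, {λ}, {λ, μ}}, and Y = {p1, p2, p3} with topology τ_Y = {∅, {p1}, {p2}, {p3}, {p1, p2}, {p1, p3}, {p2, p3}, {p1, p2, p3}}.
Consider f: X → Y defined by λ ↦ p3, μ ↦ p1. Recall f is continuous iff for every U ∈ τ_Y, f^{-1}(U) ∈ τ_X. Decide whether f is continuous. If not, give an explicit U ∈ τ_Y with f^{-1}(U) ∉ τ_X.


f is NOT continuous.

Compute f^{-1}(U) for each U ∈ τ_Y:
  U = ∅: f^{-1}(U) = ∅ ∈ τ_X ✓.
  U = {p1}: f^{-1}(U) = {μ} ∉ τ_X ✗.
  U = {p2}: f^{-1}(U) = ∅ ∈ τ_X ✓.
  U = {p3}: f^{-1}(U) = {λ} ∈ τ_X ✓.
  U = {p1, p2}: f^{-1}(U) = {μ} ∉ τ_X ✗.
  U = {p1, p3}: f^{-1}(U) = {λ, μ} ∈ τ_X ✓.
  U = {p2, p3}: f^{-1}(U) = {λ} ∈ τ_X ✓.
  U = {p1, p2, p3}: f^{-1}(U) = {λ, μ} ∈ τ_X ✓.
Found U = {p1} with f^{-1}(U) = {μ} not in τ_X. Therefore f is NOT continuous.


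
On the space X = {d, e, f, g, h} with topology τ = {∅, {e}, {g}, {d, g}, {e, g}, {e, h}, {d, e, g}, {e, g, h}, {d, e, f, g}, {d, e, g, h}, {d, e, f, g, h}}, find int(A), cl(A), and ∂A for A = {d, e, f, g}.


int(A) = {d, e, f, g}, cl(A) = {d, e, f, g, h}, ∂A = {h}.

Closed sets in (X, τ) are complements of opens:
  closed(X, τ) = {∅, {f}, {h}, {d, f}, {f, h}, {d, f, g}, {d, f, h}, {e, f, h}, {d, e, f, h}, {d, f, g, h}, {d, e, f, g, h}}.
int(A) = ⋃ {U ∈ τ : U ⊆ A}. Opens contained in A: ∅, {e}, {g}, {d, g}, {e, g}, {d, e, g}, {d, e, f, g}.
Taking the union of these: int(A) = {d, e, f, g}.
cl(A) = ⋂ {C closed : A ⊆ C}. Closed sets containing A: {d, e, f, g, h}.
Intersecting these: cl(A) = {d, e, f, g, h}.
∂A = cl(A) ∖ int(A) = {d, e, f, g, h} ∖ {d, e, f, g} = {h}.


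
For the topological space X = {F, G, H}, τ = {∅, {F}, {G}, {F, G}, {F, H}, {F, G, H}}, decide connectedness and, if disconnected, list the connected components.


(X, τ) is disconnected; components = [{G}, {F, H}].

Find clopen sets (U ∈ τ with X ∖ U ∈ τ):
  U = ∅, X ∖ U = {F, G, H} — both open, so U is clopen.
  U = {G}, X ∖ U = {F, H} — both open, so U is clopen.
  U = {F, H}, X ∖ U = {G} — both open, so U is clopen.
  U = {F, G, H}, X ∖ U = ∅ — both open, so U is clopen.
Nontrivial clopen(s) exist: e.g. {G}. So (X, τ) is disconnected.
Compute connected components by grouping points that agree on all clopens:
  component: {G}
  component: {F, H}


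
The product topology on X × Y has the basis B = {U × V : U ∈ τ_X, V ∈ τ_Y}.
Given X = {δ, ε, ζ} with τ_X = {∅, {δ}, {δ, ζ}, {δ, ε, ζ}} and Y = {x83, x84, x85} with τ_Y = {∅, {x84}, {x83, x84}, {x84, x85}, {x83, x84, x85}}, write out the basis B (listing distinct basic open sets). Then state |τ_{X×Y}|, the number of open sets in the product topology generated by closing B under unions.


Basis B = {∅ × ∅, {δ} × {x84}, {δ} × {x83, x84}, {δ} × {x84, x85}, {δ, ζ} × {x84}, {δ} × {x83, x84, x85}, {δ, ε, ζ} × {x84}, {δ, ζ} × {x83, x84}, {δ, ζ} × {x84, x85}, {δ, ζ} × {x83, x84, x85}, {δ, ε, ζ} × {x83, x84}, {δ, ε, ζ} × {x84, x85}, {δ, ε, ζ} × {x83, x84, x85}}; |τ_{X×Y}| = 30.

Enumerate products U × V with U ∈ τ_X, V ∈ τ_Y (deduplicated):
  ∅ × ∅ = {} (∅)
  {δ} × {x84} = {(δ,x84)}
  {δ} × {x83, x84} = {(δ,x83), (δ,x84)}
  {δ} × {x84, x85} = {(δ,x84), (δ,x85)}
  {δ, ζ} × {x84} = {(δ,x84), (ζ,x84)}
  {δ} × {x83, x84, x85} = {(δ,x83), (δ,x84), (δ,x85)}
  {δ, ε, ζ} × {x84} = {(δ,x84), (ε,x84), (ζ,x84)}
  {δ, ζ} × {x83, x84} = {(δ,x83), (δ,x84), (ζ,x83), (ζ,x84)}
  {δ, ζ} × {x84, x85} = {(δ,x84), (δ,x85), (ζ,x84), (ζ,x85)}
  {δ, ζ} × {x83, x84, x85} = {(δ,x83), (δ,x84), (δ,x85), (ζ,x83), (ζ,x84), (ζ,x85)}
  {δ, ε, ζ} × {x83, x84} = {(δ,x83), (δ,x84), (ε,x83), (ε,x84), (ζ,x83), (ζ,x84)}
  {δ, ε, ζ} × {x84, x85} = {(δ,x84), (δ,x85), (ε,x84), (ε,x85), (ζ,x84), (ζ,x85)}
  {δ, ε, ζ} × {x83, x84, x85} = {(δ,x83), (δ,x84), (δ,x85), (ε,x83), (ε,x84), (ε,x85), (ζ,x83), (ζ,x84), (ζ,x85)}
These 13 distinct sets form the basis B.
Close under arbitrary unions to get τ_{X×Y}; counting gives |τ_{X×Y}| = 30.


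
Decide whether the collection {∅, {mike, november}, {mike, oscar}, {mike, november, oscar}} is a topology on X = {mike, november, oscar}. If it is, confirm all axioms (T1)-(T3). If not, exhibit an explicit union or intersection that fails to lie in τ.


τ is NOT a topology on X.

Axiom (T1): ∅ ∈ τ? Yes; X ∈ τ? Yes.
Axiom (T2/T3): check pairwise unions and intersections of members of τ.
Counterexample for (T3): {mike, november} ∩ {mike, oscar} = {mike} ∉ τ. Therefore τ is NOT a topology.


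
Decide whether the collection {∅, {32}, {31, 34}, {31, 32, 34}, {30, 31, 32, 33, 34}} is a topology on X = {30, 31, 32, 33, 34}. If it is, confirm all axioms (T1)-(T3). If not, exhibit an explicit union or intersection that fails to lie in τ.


τ IS a topology on X.

Axiom (T1): ∅ ∈ τ? Yes; X ∈ τ? Yes.
Axiom (T2/T3): check pairwise unions and intersections of members of τ.
All pairwise intersections and unions checked — each lies in τ. Therefore τ satisfies (T1), (T2), (T3): it IS a topology on X.


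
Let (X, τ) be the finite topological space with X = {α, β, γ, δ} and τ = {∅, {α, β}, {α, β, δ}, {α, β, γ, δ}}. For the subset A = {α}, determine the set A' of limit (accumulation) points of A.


A' = {β, γ, δ}

For each x ∈ X, list the open sets U ∈ τ with x ∈ U, then check whether U ∩ (A ∖ {x}) ≠ ∅ for every such U.
  x = α: open {α, β} ∋ x has {α, β} ∩ (A ∖ {α}) = ∅, so x is NOT a limit point.
  x = β: opens ∋ x are {α, β}, {α, β, δ}, {α, β, γ, δ}; each meets A ∖ {β}, so x IS a limit point.
  x = γ: opens ∋ x are {α, β, γ, δ}; each meets A ∖ {γ}, so x IS a limit point.
  x = δ: opens ∋ x are {α, β, δ}, {α, β, γ, δ}; each meets A ∖ {δ}, so x IS a limit point.
Collecting: A' = {β, γ, δ}.


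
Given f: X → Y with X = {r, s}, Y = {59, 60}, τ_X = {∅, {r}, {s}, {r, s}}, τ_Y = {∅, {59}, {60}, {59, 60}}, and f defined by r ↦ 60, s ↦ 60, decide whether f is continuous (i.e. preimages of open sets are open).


f IS continuous.

Compute f^{-1}(U) for each U ∈ τ_Y:
  U = ∅: f^{-1}(U) = ∅ ∈ τ_X ✓.
  U = {59}: f^{-1}(U) = ∅ ∈ τ_X ✓.
  U = {60}: f^{-1}(U) = {r, s} ∈ τ_X ✓.
  U = {59, 60}: f^{-1}(U) = {r, s} ∈ τ_X ✓.
Every preimage lies in τ_X, so f IS continuous.


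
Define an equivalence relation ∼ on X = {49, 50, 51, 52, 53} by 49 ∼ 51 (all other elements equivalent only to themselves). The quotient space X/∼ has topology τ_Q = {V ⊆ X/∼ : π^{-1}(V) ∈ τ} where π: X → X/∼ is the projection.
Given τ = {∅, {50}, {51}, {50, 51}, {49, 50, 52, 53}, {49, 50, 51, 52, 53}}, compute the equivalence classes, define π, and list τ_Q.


X/∼ = {[49=51], [50], [52], [53]}; |τ_Q| = 3.

Equivalence classes: [49=51], [50], [52], [53].
Quotient map π: X → X/∼ sends 49 ↦ [49=51], 50 ↦ [50], 51 ↦ [49=51], 52 ↦ [52], 53 ↦ [53].
For each subset V ⊆ X/∼, compute π^{-1}(V) ⊆ X and check whether π^{-1}(V) ∈ τ. V is open in τ_Q iff π^{-1}(V) ∈ τ.
  V = {}: π^{-1}(V) = ∅ ∈ τ ✓.
  V = {[49=51]}: π^{-1}(V) = {49, 51} ∉ τ ✗.
  V = {[50]}: π^{-1}(V) = {50} ∈ τ ✓.
  V = {[49=51], [50]}: π^{-1}(V) = {49, 50, 51} ∉ τ ✗.
  V = {[52]}: π^{-1}(V) = {52} ∉ τ ✗.
  V = {[49=51], [52]}: π^{-1}(V) = {49, 51, 52} ∉ τ ✗.
  V = {[50], [52]}: π^{-1}(V) = {50, 52} ∉ τ ✗.
  V = {[49=51], [50], [52]}: π^{-1}(V) = {49, 50, 51, 52} ∉ τ ✗.
  V = {[53]}: π^{-1}(V) = {53} ∉ τ ✗.
  V = {[49=51], [53]}: π^{-1}(V) = {49, 51, 53} ∉ τ ✗.
  V = {[50], [53]}: π^{-1}(V) = {50, 53} ∉ τ ✗.
  V = {[49=51], [50], [53]}: π^{-1}(V) = {49, 50, 51, 53} ∉ τ ✗.
  V = {[52], [53]}: π^{-1}(V) = {52, 53} ∉ τ ✗.
  V = {[49=51], [52], [53]}: π^{-1}(V) = {49, 51, 52, 53} ∉ τ ✗.
  V = {[50], [52], [53]}: π^{-1}(V) = {50, 52, 53} ∉ τ ✗.
  V = {[49=51], [50], [52], [53]}: π^{-1}(V) = {49, 50, 51, 52, 53} ∈ τ ✓.
Open sets in the quotient: τ_Q = {{}, {[50]}, {[49=51], [50], [52], [53]}} (3 elements).


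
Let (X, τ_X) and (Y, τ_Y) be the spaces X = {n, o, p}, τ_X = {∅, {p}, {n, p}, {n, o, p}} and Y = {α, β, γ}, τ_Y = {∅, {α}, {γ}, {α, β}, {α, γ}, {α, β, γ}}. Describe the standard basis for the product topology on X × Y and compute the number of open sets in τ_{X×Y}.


Basis B = {∅ × ∅, {p} × {α}, {p} × {γ}, {n, p} × {α}, {n, p} × {γ}, {p} × {α, β}, {p} × {α, γ}, {n, o, p} × {α}, {n, o, p} × {γ}, {p} × {α, β, γ}, {n, p} × {α, β}, {n, p} × {α, γ}, {n, p} × {α, β, γ}, {n, o, p} × {α, β}, {n, o, p} × {α, γ}, {n, o, p} × {α, β, γ}}; |τ_{X×Y}| = 40.

Enumerate products U × V with U ∈ τ_X, V ∈ τ_Y (deduplicated):
  ∅ × ∅ = {} (∅)
  {p} × {α} = {(p,α)}
  {p} × {γ} = {(p,γ)}
  {n, p} × {α} = {(n,α), (p,α)}
  {n, p} × {γ} = {(n,γ), (p,γ)}
  {p} × {α, β} = {(p,α), (p,β)}
  {p} × {α, γ} = {(p,α), (p,γ)}
  {n, o, p} × {α} = {(n,α), (o,α), (p,α)}
  {n, o, p} × {γ} = {(n,γ), (o,γ), (p,γ)}
  {p} × {α, β, γ} = {(p,α), (p,β), (p,γ)}
  {n, p} × {α, β} = {(n,α), (n,β), (p,α), (p,β)}
  {n, p} × {α, γ} = {(n,α), (n,γ), (p,α), (p,γ)}
  {n, p} × {α, β, γ} = {(n,α), (n,β), (n,γ), (p,α), (p,β), (p,γ)}
  {n, o, p} × {α, β} = {(n,α), (n,β), (o,α), (o,β), (p,α), (p,β)}
  {n, o, p} × {α, γ} = {(n,α), (n,γ), (o,α), (o,γ), (p,α), (p,γ)}
  {n, o, p} × {α, β, γ} = {(n,α), (n,β), (n,γ), (o,α), (o,β), (o,γ), (p,α), (p,β), (p,γ)}
These 16 distinct sets form the basis B.
Close under arbitrary unions to get τ_{X×Y}; counting gives |τ_{X×Y}| = 40.
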